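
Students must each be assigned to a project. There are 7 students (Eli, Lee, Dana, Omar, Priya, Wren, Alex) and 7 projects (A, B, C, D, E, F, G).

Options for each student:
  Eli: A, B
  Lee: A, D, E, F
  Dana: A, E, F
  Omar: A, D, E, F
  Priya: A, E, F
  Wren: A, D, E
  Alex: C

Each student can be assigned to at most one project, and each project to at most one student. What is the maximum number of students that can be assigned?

6

A valid assignment of size 6: Eli–B, Lee–F, Dana–A, Omar–D, Priya–E, Alex–C.
The set {Lee, Dana, Omar, Priya, Wren} has only 4 neighbours ({A, D, E, F}), so by Hall's theorem at most 6 of the 7 students can be matched.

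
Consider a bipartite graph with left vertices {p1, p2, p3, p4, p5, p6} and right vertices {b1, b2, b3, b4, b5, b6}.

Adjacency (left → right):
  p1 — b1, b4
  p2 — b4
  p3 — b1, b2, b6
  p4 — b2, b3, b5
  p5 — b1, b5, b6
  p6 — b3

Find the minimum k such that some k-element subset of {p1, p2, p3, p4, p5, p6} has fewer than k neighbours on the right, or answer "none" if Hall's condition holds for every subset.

none

A matching saturating every left vertex exists, for instance p1→b1, p2→b4, p3→b6, p4→b2, p5→b5, p6→b3.
By Hall's marriage theorem, this means |N(S)| ≥ |S| for every subset S, so no violating subset exists.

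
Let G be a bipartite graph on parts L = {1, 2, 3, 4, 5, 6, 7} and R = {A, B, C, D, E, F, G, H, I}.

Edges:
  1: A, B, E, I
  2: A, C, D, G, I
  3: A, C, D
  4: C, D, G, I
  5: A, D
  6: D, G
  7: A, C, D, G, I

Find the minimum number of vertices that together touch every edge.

{1, A, C, D, G, I} is a vertex cover of size 6: every edge has an endpoint in this set.
No smaller cover exists because 1–B, 2–I, 3–D, 4–C, 5–A, 6–G is a matching of size 6, and a cover must include an endpoint of each of these disjoint edges (König's theorem).

6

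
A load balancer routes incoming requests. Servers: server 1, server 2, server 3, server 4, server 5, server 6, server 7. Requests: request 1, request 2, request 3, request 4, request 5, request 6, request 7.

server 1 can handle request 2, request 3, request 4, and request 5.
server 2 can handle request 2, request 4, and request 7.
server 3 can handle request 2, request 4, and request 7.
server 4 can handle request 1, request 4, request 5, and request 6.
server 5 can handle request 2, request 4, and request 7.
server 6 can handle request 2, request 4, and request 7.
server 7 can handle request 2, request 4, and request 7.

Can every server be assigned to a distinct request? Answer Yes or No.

No

The set {server 2, server 3, server 5, server 6, server 7} has only 3 neighbours ({request 2, request 4, request 7}), so by Hall's theorem at most 5 of the 7 servers can be matched.
Hence no matching covers every server.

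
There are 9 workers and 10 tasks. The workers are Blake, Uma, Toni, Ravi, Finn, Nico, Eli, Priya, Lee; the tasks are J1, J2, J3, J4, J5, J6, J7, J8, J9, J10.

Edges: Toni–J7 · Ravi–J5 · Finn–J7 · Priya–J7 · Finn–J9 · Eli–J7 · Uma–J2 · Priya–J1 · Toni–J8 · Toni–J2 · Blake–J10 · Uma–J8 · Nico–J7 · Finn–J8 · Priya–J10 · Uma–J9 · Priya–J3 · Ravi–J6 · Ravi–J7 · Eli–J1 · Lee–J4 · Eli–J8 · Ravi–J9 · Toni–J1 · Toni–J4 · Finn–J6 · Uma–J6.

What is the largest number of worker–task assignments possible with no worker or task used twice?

9

For example, pair Blake–J10, Uma–J9, Toni–J2, Ravi–J5, Finn–J6, Nico–J7, Eli–J8, Priya–J3, Lee–J4.
This saturates every worker, so 9 is the maximum.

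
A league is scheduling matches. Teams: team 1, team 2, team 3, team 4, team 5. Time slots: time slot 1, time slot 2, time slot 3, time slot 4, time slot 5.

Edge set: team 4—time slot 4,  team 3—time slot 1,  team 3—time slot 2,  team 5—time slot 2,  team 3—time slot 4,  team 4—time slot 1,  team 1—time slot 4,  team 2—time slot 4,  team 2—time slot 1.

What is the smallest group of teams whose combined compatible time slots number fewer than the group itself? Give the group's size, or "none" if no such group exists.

3

Take S = {team 1, team 2, team 4}. Its neighbourhood is {time slot 1, time slot 4}, so |N(S)| = 2 < |S| = 3.
Every subset of size less than 3 has at least as many neighbours as members, so 3 is the minimum.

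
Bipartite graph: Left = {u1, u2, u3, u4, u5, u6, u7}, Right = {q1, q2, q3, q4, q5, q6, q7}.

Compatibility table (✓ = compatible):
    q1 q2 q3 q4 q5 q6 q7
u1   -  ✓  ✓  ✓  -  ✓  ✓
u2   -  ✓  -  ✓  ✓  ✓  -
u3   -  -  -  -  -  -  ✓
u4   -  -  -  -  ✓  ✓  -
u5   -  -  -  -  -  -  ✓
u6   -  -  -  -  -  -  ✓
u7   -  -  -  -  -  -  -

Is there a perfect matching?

The set {u3, u5, u6, u7} has only 1 neighbour ({q7}), so by Hall's theorem at most 4 of the 7 left vertices can be matched.
Hence no matching covers every left vertex.

No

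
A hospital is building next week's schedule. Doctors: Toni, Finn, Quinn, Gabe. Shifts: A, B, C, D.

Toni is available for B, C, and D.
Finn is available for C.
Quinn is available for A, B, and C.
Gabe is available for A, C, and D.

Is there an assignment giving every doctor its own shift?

A valid assignment of size 4: Toni→B, Finn→C, Quinn→A, Gabe→D.
Every doctor is matched, so this is a perfect matching.

Yes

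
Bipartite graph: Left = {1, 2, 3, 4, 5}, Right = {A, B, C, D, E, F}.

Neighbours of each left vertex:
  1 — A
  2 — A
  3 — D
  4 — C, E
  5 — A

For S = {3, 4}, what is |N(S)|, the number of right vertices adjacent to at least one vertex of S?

3

The union of neighbours of {3, 4} is {C, D, E}, which has 3 elements.
Since |N(S)| = 3 ≥ |S| = 2, Hall's condition holds for this subset.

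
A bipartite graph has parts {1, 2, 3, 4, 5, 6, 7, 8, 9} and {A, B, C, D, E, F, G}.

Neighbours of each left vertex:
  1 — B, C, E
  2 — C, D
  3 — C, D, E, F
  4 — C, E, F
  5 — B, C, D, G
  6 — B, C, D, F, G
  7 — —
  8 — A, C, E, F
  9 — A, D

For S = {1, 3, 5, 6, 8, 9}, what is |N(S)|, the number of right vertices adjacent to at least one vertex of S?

7

The union of neighbours of {1, 3, 5, 6, 8, 9} is {A, B, C, D, E, F, G}, which has 7 elements.
Since |N(S)| = 7 ≥ |S| = 6, Hall's condition holds for this subset.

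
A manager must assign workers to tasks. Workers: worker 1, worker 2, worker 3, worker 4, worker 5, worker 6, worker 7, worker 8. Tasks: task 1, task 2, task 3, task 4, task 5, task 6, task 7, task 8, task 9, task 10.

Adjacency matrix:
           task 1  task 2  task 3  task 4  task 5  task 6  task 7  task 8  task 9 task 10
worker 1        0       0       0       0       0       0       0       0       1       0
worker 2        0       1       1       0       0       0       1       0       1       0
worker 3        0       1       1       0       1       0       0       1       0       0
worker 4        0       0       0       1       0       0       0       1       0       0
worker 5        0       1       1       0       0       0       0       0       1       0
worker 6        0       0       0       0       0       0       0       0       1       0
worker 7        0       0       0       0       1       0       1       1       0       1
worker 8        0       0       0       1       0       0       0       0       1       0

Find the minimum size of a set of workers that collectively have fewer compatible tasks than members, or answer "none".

2

Take S = {worker 1, worker 6}. Its neighbourhood is {task 9}, so |N(S)| = 1 < |S| = 2.
No single vertex violates Hall's condition since each has at least one neighbour, so 2 is the minimum.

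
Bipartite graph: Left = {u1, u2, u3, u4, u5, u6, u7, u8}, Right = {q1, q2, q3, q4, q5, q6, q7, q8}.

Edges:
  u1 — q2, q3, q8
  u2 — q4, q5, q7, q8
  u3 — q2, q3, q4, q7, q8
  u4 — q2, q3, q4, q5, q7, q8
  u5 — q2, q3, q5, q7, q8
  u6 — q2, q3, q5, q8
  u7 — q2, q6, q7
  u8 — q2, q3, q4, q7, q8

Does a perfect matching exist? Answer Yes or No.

The set {u1, u2, u3, u4, u5, u6, u8} has only 6 neighbours ({q2, q3, q4, q5, q7, q8}), so by Hall's theorem at most 7 of the 8 left vertices can be matched.
Hence no matching covers every left vertex.

No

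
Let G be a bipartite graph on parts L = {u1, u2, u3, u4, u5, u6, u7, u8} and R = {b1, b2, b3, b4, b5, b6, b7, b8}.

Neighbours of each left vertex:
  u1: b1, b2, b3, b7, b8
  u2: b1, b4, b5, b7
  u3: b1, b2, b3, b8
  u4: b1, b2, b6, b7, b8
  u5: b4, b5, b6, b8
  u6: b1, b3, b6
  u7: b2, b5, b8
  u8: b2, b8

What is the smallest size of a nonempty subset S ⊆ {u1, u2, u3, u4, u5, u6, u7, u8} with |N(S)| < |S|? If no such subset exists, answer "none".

A matching saturating every left vertex exists, for instance u1→b1, u2→b4, u3→b3, u4→b7, u5→b5, u6→b6, u7→b2, u8→b8.
By Hall's marriage theorem, this means |N(S)| ≥ |S| for every subset S, so no violating subset exists.

none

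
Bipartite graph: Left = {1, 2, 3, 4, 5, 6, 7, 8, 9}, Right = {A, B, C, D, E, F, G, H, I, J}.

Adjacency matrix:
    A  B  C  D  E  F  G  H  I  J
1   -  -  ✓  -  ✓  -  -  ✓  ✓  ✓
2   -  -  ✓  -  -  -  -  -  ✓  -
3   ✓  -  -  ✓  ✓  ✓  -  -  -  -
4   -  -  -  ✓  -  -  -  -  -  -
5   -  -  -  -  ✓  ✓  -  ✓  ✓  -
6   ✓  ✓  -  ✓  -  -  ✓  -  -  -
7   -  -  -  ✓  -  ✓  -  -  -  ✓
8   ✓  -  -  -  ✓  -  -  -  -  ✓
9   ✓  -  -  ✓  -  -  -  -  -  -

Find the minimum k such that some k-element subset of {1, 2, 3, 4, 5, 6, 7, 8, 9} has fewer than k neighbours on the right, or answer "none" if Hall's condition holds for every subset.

A matching saturating every left vertex exists, for instance 1→H, 2→C, 3→E, 4→D, 5→I, 6→B, 7→F, 8→J, 9→A.
By Hall's marriage theorem, this means |N(S)| ≥ |S| for every subset S, so no violating subset exists.

none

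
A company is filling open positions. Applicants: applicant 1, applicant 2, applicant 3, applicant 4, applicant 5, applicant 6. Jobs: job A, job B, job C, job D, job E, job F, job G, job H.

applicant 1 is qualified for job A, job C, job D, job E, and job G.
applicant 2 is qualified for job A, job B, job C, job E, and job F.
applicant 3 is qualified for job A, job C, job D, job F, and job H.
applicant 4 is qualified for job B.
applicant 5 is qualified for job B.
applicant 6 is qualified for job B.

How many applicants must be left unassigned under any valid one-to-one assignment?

For example, pair applicant 1→job G, applicant 2→job F, applicant 3→job D, applicant 4→job B.
The set {applicant 4, applicant 5, applicant 6} has only 1 neighbour ({job B}), so by Hall's theorem at most 4 of the 6 applicants can be matched.
That matches 4 of the 6, leaving 2 unmatched; no matching can do better.

2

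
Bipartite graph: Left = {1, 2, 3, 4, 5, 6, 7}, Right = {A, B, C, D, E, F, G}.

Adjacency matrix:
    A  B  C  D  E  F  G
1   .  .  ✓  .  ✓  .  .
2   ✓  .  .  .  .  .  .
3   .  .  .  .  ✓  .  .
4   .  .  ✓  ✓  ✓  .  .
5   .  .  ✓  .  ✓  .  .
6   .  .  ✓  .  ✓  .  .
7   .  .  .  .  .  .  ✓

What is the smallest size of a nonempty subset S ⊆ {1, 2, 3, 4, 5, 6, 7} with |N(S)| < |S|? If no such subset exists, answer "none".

3

Take S = {1, 3, 5}. Its neighbourhood is {C, E}, so |N(S)| = 2 < |S| = 3.
Every subset of size less than 3 has at least as many neighbours as members, so 3 is the minimum.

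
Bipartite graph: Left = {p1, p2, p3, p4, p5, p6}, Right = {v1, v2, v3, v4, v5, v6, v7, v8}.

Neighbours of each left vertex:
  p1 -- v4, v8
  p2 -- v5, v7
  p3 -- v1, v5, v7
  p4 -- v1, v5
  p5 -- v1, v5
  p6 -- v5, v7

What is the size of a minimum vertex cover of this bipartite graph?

A maximum matching has 4 edges (e.g. p1–v4, p2–v5, p3–v7, p4–v1).
By König's theorem the minimum vertex cover has the same size. One such cover is {p1, v1, v5, v7}.

4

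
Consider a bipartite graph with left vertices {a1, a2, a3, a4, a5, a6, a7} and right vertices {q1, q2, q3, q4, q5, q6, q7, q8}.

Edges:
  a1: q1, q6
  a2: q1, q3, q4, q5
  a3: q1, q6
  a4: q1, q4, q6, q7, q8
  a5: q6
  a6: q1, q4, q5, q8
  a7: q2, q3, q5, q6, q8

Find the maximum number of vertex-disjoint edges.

6

One maximum matching: a1–q1, a2–q5, a3–q6, a4–q7, a6–q4, a7–q8.
The set {a1, a3, a5} has only 2 neighbours ({q1, q6}), so by Hall's theorem at most 6 of the 7 left vertices can be matched.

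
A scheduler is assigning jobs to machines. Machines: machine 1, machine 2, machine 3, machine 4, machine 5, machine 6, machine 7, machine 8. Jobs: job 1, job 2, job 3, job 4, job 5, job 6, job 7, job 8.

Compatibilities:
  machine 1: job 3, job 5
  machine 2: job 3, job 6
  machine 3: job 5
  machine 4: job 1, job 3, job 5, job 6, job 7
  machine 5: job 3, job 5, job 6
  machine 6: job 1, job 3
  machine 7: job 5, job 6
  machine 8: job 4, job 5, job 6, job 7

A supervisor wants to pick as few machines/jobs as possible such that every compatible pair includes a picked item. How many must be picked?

A maximum matching has 6 edges (e.g. machine 1–job 3, machine 2–job 6, machine 3–job 5, machine 4–job 7, machine 6–job 1, machine 8–job 4).
By König's theorem the minimum vertex cover has the same size. One such cover is {machine 4, machine 6, machine 8, job 3, job 5, job 6}.

6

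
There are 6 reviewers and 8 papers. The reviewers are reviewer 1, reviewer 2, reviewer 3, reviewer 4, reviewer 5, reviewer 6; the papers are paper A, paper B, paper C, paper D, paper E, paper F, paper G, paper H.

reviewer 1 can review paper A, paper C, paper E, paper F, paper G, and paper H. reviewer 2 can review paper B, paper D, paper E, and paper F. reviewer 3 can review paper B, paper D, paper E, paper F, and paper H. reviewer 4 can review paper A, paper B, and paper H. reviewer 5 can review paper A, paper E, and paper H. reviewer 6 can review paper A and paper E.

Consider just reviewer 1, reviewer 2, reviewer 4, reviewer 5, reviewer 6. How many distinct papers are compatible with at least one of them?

8

The union of neighbours of {reviewer 1, reviewer 2, reviewer 4, reviewer 5, reviewer 6} is {paper A, paper B, paper C, paper D, paper E, paper F, paper G, paper H}, which has 8 elements.
Since |N(S)| = 8 ≥ |S| = 5, Hall's condition holds for this subset.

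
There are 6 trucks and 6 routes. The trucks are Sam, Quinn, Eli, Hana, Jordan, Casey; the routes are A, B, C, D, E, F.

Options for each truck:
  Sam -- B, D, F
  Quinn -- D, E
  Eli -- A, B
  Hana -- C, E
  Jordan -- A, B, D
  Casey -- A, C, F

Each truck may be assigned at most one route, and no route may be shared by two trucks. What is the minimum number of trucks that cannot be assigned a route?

0

A valid assignment of size 6: Sam–B, Quinn–E, Eli–A, Hana–C, Jordan–D, Casey–F.
All 6 trucks are matched, so no larger matching exists.
That matches 6 of the 6, leaving 0 unmatched; no matching can do better.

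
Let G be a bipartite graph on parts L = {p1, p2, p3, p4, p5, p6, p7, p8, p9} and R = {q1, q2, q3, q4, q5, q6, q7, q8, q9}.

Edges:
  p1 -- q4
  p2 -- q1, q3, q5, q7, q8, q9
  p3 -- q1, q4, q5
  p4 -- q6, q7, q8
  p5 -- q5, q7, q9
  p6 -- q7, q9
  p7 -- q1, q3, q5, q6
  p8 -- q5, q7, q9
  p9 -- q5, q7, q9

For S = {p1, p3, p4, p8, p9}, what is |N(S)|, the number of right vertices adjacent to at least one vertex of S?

The union of neighbours of {p1, p3, p4, p8, p9} is {q1, q4, q5, q6, q7, q8, q9}, which has 7 elements.
Since |N(S)| = 7 ≥ |S| = 5, Hall's condition holds for this subset.

7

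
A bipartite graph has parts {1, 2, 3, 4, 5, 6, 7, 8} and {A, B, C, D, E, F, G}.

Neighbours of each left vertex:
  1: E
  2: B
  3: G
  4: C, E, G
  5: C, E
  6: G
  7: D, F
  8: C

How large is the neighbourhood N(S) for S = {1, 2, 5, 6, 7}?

The union of neighbours of {1, 2, 5, 6, 7} is {B, C, D, E, F, G}, which has 6 elements.
Since |N(S)| = 6 ≥ |S| = 5, Hall's condition holds for this subset.

6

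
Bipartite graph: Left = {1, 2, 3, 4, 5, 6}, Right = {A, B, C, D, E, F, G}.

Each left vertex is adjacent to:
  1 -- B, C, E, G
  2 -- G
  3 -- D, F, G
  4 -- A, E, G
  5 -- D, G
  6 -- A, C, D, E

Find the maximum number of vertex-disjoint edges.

6

A valid assignment of size 6: 1–B, 2–G, 3–F, 4–A, 5–D, 6–E.
All 6 left vertices are matched, so no larger matching exists.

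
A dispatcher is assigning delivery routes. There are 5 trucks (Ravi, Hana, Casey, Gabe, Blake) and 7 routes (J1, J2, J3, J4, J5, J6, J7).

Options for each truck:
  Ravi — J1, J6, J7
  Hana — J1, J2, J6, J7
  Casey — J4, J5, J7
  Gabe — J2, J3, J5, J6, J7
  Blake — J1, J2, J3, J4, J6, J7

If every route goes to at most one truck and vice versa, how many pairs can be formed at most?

For example, pair Ravi-J7, Hana-J1, Casey-J5, Gabe-J2, Blake-J6.
All 5 trucks are matched, so no larger matching exists.

5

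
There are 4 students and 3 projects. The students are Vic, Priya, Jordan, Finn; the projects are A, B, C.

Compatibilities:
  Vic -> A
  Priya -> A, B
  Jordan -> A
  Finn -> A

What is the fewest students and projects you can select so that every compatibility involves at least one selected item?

A maximum matching has 2 edges (e.g. Vic–A, Priya–B).
By König's theorem the minimum vertex cover has the same size. One such cover is {Priya, A}.

2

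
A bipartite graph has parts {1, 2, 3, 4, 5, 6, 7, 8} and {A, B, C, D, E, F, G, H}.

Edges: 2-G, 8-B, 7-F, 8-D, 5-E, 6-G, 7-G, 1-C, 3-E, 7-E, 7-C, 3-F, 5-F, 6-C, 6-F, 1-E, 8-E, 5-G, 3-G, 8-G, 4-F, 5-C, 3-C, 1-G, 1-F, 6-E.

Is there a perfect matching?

No

The set {1, 2, 3, 4, 5, 6, 7} has only 4 neighbours ({C, E, F, G}), so by Hall's theorem at most 5 of the 8 left vertices can be matched.
Hence no matching covers every left vertex.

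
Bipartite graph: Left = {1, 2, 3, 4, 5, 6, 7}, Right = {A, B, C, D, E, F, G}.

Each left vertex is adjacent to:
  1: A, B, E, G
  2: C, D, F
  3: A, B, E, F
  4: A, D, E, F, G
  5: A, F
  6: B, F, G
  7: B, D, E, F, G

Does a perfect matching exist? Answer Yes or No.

Yes

A valid assignment of size 7: 1→B, 2→C, 3→E, 4→D, 5→A, 6→F, 7→G.
All 7 left vertices are covered.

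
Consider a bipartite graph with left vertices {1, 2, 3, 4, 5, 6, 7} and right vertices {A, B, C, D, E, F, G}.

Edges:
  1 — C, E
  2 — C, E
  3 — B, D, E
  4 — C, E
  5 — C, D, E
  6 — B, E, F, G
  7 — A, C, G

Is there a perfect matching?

The set {1, 2, 4} has only 2 neighbours ({C, E}), so by Hall's theorem at most 6 of the 7 left vertices can be matched.
Hence no matching covers every left vertex.

No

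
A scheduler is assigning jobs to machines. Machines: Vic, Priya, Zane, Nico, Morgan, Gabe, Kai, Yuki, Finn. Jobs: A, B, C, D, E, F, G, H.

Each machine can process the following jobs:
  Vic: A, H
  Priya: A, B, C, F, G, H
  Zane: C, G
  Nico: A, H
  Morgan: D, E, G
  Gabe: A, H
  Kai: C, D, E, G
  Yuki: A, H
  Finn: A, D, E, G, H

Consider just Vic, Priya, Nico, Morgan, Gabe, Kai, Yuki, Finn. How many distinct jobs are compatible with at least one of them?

8

The union of neighbours of {Vic, Priya, Nico, Morgan, Gabe, Kai, Yuki, Finn} is {A, B, C, D, E, F, G, H}, which has 8 elements.
Since |N(S)| = 8 ≥ |S| = 8, Hall's condition holds for this subset.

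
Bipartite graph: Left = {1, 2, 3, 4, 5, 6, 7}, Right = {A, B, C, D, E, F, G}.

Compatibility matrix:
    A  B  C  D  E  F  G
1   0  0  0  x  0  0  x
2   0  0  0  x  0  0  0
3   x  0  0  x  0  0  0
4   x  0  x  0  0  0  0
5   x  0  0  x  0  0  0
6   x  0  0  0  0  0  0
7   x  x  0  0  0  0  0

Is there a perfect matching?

No

The set {2, 3, 5, 6} has only 2 neighbours ({A, D}), so by Hall's theorem at most 5 of the 7 left vertices can be matched.
Hence no matching covers every left vertex.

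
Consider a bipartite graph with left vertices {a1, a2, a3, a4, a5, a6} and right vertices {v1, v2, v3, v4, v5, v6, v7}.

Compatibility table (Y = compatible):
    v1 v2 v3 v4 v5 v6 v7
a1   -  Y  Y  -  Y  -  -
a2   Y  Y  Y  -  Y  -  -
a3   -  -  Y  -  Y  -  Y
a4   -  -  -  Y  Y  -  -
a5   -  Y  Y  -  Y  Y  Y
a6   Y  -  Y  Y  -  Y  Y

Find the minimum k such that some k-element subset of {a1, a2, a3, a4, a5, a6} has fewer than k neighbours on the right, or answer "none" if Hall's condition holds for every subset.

A matching saturating every left vertex exists, for instance a1→v5, a2→v1, a3→v7, a4→v4, a5→v2, a6→v3.
By Hall's marriage theorem, this means |N(S)| ≥ |S| for every subset S, so no violating subset exists.

none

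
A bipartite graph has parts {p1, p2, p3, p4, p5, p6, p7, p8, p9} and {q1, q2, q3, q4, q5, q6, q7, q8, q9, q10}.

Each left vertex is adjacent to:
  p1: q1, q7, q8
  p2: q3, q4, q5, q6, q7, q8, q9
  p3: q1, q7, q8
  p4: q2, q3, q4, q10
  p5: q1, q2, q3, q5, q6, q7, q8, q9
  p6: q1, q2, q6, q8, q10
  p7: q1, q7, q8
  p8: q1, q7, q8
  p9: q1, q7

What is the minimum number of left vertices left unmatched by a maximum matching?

One maximum matching: p1-q7, p2-q6, p3-q1, p4-q4, p5-q9, p6-q2, p7-q8.
The set {p1, p3, p7, p8, p9} has only 3 neighbours ({q1, q7, q8}), so by Hall's theorem at most 7 of the 9 left vertices can be matched.
That matches 7 of the 9, leaving 2 unmatched; no matching can do better.

2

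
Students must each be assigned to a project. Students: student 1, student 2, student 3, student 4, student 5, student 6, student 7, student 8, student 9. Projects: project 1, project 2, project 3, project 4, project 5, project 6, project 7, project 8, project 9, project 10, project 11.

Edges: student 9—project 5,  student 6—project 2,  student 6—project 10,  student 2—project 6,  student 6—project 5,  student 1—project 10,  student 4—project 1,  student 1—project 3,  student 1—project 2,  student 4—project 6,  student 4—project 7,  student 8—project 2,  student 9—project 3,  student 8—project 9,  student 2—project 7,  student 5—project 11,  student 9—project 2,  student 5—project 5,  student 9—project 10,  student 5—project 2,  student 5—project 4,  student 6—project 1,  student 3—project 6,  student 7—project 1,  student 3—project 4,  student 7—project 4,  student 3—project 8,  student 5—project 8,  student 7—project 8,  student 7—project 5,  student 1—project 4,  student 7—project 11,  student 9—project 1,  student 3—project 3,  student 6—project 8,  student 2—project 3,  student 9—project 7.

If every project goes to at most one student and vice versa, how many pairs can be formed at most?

9

For example, pair student 1–project 10, student 2–project 7, student 3–project 4, student 4–project 1, student 5–project 2, student 6–project 8, student 7–project 11, student 8–project 9, student 9–project 3.
This saturates every student, so 9 is the maximum.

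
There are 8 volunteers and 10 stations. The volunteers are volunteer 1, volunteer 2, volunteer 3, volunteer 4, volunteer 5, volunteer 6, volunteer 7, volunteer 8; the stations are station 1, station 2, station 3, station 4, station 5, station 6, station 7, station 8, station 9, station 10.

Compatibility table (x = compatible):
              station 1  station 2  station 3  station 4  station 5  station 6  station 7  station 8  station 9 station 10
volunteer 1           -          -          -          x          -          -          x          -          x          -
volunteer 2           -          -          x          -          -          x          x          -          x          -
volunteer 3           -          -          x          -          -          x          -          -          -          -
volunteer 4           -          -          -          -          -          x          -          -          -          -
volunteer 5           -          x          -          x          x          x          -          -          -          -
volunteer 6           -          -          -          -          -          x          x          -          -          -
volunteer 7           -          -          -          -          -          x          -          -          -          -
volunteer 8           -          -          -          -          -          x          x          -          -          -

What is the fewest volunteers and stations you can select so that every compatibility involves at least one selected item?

6

A maximum matching has 6 edges (e.g. volunteer 1–station 4, volunteer 2–station 9, volunteer 3–station 3, volunteer 4–station 6, volunteer 5–station 2, volunteer 6–station 7).
By König's theorem the minimum vertex cover has the same size. One such cover is {volunteer 1, volunteer 2, volunteer 3, volunteer 5, station 6, station 7}.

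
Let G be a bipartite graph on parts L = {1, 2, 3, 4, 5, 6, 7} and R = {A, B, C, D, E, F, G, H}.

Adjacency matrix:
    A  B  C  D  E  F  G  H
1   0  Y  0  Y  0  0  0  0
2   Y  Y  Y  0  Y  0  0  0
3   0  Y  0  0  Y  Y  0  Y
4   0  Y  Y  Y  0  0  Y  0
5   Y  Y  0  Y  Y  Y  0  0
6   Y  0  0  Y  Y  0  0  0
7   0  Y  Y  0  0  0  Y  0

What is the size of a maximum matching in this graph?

For example, pair 1–D, 2–E, 3–H, 4–G, 5–F, 6–A, 7–B.
All 7 left vertices are matched, so no larger matching exists.

7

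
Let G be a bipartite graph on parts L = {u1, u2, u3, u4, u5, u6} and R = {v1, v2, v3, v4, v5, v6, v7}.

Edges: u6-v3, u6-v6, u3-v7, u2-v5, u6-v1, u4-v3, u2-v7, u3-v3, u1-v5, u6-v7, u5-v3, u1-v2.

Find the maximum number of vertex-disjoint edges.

5

A valid assignment of size 5: u1→v2, u2→v5, u3→v7, u4→v3, u6→v6.
The set {u4, u5} has only 1 neighbour ({v3}), so by Hall's theorem at most 5 of the 6 left vertices can be matched.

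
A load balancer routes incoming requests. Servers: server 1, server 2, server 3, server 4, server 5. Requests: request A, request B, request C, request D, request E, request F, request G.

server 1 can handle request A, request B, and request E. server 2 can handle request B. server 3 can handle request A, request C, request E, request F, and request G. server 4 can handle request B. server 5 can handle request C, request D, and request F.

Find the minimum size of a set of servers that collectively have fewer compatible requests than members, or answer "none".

Take S = {server 2, server 4}. Its neighbourhood is {request B}, so |N(S)| = 1 < |S| = 2.
No single vertex violates Hall's condition since each has at least one neighbour, so 2 is the minimum.

2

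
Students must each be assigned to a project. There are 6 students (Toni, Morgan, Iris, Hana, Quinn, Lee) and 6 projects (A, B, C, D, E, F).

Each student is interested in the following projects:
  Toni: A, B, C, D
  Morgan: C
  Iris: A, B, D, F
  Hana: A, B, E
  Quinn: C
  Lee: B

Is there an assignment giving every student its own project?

No

The set {Morgan, Quinn} has only 1 neighbour ({C}), so by Hall's theorem at most 5 of the 6 students can be matched.
Hence no matching covers every student.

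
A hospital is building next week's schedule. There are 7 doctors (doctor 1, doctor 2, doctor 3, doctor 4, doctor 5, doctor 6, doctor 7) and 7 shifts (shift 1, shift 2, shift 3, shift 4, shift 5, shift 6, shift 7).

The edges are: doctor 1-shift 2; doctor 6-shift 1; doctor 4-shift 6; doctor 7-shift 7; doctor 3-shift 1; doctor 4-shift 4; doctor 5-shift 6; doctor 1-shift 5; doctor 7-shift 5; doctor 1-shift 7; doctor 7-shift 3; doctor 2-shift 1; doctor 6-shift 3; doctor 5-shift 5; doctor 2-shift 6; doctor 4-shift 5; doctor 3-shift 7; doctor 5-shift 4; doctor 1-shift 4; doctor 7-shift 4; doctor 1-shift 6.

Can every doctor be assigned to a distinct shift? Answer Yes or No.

A valid assignment of size 7: doctor 1–shift 2, doctor 2–shift 1, doctor 3–shift 7, doctor 4–shift 6, doctor 5–shift 4, doctor 6–shift 3, doctor 7–shift 5.
All 7 doctors are covered.

Yes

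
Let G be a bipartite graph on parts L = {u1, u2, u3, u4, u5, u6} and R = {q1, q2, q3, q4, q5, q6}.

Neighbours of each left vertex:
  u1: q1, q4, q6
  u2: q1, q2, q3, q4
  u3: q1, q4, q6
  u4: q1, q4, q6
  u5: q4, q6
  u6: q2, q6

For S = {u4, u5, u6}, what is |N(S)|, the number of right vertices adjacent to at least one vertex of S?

The union of neighbours of {u4, u5, u6} is {q1, q2, q4, q6}, which has 4 elements.
Since |N(S)| = 4 ≥ |S| = 3, Hall's condition holds for this subset.

4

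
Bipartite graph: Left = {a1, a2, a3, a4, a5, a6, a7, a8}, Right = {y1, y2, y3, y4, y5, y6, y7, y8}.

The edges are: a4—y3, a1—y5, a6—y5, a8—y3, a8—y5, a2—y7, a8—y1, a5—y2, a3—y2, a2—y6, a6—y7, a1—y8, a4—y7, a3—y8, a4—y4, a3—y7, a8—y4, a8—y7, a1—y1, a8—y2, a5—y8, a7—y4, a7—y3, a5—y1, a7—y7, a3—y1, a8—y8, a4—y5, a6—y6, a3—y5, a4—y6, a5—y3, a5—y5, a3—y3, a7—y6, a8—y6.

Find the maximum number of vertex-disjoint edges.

8

For example, pair a1-y8, a2-y7, a3-y1, a4-y4, a5-y2, a6-y5, a7-y3, a8-y6.
All 8 left vertices are matched, so no larger matching exists.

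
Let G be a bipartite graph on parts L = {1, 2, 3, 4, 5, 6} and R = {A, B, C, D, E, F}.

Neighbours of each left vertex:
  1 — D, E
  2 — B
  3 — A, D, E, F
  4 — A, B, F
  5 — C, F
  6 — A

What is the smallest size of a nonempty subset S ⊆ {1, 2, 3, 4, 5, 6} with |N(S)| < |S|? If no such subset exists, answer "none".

A matching saturating every left vertex exists, for instance 1→D, 2→B, 3→E, 4→F, 5→C, 6→A.
By Hall's marriage theorem, this means |N(S)| ≥ |S| for every subset S, so no violating subset exists.

none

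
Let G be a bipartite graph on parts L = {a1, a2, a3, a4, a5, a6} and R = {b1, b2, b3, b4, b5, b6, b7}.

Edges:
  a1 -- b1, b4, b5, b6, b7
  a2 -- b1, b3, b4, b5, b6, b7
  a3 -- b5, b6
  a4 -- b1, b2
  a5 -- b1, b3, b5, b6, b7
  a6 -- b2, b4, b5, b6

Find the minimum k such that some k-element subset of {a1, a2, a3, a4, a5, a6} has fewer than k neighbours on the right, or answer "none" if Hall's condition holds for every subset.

none

A matching saturating every left vertex exists, for instance a1→b7, a2→b4, a3→b6, a4→b2, a5→b1, a6→b5.
By Hall's marriage theorem, this means |N(S)| ≥ |S| for every subset S, so no violating subset exists.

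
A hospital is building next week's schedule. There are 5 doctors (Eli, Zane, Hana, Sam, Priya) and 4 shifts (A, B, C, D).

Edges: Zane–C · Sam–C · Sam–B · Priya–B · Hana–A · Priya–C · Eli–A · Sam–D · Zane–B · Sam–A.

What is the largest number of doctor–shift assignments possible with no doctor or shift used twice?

4

A valid assignment of size 4: Eli–A, Zane–C, Sam–D, Priya–B.
The set {Eli, Hana} has only 1 neighbour ({A}), so by Hall's theorem at most 4 of the 5 doctors can be matched.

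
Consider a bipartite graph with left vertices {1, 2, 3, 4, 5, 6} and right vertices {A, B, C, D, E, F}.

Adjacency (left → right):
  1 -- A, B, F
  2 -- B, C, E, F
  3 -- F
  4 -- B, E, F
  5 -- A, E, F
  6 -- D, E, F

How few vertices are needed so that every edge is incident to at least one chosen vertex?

6

A maximum matching has 6 edges (e.g. 1–A, 2–C, 3–F, 4–B, 5–E, 6–D).
By König's theorem the minimum vertex cover has the same size. One such cover is {1, 2, 3, 4, 5, 6}.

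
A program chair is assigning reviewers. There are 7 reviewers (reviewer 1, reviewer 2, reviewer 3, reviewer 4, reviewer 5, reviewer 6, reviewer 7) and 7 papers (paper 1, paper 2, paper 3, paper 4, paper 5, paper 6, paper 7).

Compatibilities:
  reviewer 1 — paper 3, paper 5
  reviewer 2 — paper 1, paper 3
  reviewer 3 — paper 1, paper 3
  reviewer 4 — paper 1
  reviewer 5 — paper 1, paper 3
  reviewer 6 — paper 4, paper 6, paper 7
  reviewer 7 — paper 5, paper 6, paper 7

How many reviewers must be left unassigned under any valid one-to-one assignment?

One maximum matching: reviewer 1-paper 5, reviewer 2-paper 3, reviewer 3-paper 1, reviewer 6-paper 4, reviewer 7-paper 7.
The set {reviewer 2, reviewer 3, reviewer 4, reviewer 5} has only 2 neighbours ({paper 1, paper 3}), so by Hall's theorem at most 5 of the 7 reviewers can be matched.
That matches 5 of the 7, leaving 2 unmatched; no matching can do better.

2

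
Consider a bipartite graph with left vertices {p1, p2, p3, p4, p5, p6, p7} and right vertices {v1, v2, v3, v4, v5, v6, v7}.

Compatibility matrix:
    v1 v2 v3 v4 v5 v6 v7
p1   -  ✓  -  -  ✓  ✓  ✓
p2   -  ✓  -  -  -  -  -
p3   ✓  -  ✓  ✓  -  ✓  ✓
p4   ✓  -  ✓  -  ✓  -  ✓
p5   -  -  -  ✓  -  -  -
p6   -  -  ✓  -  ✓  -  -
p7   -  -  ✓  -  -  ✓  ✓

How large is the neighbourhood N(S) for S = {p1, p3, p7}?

7

The union of neighbours of {p1, p3, p7} is {v1, v2, v3, v4, v5, v6, v7}, which has 7 elements.
Since |N(S)| = 7 ≥ |S| = 3, Hall's condition holds for this subset.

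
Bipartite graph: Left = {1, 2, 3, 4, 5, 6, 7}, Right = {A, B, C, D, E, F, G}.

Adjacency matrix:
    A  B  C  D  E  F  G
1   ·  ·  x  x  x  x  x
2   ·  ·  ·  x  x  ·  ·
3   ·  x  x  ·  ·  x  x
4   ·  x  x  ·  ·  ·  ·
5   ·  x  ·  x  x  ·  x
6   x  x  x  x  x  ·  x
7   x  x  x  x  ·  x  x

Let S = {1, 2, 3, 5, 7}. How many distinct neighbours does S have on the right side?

7

The union of neighbours of {1, 2, 3, 5, 7} is {A, B, C, D, E, F, G}, which has 7 elements.
Since |N(S)| = 7 ≥ |S| = 5, Hall's condition holds for this subset.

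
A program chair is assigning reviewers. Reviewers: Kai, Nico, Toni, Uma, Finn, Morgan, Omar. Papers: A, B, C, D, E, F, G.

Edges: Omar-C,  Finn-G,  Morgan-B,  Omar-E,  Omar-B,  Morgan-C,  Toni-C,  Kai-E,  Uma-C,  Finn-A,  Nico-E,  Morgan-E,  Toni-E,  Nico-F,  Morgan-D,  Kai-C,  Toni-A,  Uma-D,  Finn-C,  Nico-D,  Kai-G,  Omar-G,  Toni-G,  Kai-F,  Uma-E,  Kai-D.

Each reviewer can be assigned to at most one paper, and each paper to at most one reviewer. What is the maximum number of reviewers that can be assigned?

7

For example, pair Kai-G, Nico-F, Toni-C, Uma-D, Finn-A, Morgan-E, Omar-B.
This saturates every reviewer, so 7 is the maximum.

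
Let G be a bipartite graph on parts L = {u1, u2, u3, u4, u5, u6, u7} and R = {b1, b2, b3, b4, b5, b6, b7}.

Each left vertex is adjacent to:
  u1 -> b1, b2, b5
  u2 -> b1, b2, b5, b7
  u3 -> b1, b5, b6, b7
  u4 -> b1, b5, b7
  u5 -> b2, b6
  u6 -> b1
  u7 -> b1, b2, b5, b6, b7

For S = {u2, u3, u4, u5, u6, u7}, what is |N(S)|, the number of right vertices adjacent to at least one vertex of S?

The union of neighbours of {u2, u3, u4, u5, u6, u7} is {b1, b2, b5, b6, b7}, which has 5 elements.
Since |N(S)| = 5 < |S| = 6, Hall's condition fails for this subset.

5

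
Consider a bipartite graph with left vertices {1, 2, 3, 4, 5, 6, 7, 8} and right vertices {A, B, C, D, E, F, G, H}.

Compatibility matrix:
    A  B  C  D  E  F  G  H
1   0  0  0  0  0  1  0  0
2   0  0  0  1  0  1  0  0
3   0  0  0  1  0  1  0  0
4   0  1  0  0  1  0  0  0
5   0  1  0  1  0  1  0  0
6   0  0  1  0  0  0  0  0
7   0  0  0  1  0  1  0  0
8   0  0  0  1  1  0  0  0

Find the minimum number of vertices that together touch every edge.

5

The 5 edges 1–F, 2–D, 4–E, 5–B, 6–C form a matching, so any vertex cover needs at least 5 vertices (one per matched edge).
Conversely {6, B, D, E, F} meets every edge and has exactly 5 vertices, so 5 is optimal.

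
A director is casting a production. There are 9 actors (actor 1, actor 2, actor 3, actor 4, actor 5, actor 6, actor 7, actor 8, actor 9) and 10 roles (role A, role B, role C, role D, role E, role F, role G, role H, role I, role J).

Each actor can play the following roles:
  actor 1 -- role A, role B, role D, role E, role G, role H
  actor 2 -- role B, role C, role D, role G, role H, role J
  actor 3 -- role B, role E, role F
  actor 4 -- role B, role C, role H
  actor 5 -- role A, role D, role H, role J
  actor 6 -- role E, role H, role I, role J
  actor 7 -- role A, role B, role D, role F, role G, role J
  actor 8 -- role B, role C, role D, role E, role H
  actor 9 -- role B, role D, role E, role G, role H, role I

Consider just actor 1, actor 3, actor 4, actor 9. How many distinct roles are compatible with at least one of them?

9

The union of neighbours of {actor 1, actor 3, actor 4, actor 9} is {role A, role B, role C, role D, role E, role F, role G, role H, role I}, which has 9 elements.
Since |N(S)| = 9 ≥ |S| = 4, Hall's condition holds for this subset.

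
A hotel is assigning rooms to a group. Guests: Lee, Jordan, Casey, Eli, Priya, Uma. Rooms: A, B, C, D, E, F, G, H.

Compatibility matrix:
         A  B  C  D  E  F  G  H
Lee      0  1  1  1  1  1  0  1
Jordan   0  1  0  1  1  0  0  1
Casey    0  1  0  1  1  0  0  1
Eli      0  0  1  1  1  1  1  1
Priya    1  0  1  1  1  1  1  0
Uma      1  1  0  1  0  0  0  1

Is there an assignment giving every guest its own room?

Yes

For example, pair Lee–H, Jordan–E, Casey–D, Eli–G, Priya–A, Uma–B.
Every guest is matched, so this matching saturates all of them.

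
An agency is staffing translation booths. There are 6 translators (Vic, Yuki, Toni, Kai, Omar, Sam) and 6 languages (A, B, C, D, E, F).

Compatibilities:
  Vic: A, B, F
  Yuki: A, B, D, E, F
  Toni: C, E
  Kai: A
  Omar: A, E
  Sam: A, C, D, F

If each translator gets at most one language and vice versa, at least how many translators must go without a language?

One maximum matching: Vic-B, Yuki-D, Toni-C, Kai-A, Omar-E, Sam-F.
All 6 translators are matched, so no larger matching exists.
That matches 6 of the 6, leaving 0 unmatched; no matching can do better.

0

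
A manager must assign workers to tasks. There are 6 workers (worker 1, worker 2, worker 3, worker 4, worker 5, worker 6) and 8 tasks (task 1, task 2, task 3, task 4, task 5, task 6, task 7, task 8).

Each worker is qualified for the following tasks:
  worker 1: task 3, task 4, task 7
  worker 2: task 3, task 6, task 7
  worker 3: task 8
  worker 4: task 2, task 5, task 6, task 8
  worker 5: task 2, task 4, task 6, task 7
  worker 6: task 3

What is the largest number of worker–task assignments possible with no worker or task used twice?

A valid assignment of size 6: worker 1→task 4, worker 2→task 7, worker 3→task 8, worker 4→task 5, worker 5→task 2, worker 6→task 3.
This saturates every worker, so 6 is the maximum.

6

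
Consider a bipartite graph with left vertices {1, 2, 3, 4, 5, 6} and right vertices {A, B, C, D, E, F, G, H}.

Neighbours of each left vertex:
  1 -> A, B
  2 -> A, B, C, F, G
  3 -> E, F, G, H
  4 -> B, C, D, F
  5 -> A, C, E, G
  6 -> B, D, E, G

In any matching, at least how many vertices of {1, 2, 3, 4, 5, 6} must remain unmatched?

A valid assignment of size 6: 1→A, 2→G, 3→H, 4→F, 5→E, 6→B.
This saturates every left vertex, so 6 is the maximum.
That matches 6 of the 6, leaving 0 unmatched; no matching can do better.

0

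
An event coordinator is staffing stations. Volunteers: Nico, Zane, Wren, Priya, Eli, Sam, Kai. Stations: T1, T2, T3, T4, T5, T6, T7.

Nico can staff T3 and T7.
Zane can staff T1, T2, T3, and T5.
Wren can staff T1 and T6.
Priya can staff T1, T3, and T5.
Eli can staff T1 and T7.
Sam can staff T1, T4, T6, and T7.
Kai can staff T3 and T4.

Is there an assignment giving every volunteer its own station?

Yes

A valid assignment of size 7: Nico-T3, Zane-T2, Wren-T6, Priya-T5, Eli-T1, Sam-T7, Kai-T4.
All 7 volunteers are covered.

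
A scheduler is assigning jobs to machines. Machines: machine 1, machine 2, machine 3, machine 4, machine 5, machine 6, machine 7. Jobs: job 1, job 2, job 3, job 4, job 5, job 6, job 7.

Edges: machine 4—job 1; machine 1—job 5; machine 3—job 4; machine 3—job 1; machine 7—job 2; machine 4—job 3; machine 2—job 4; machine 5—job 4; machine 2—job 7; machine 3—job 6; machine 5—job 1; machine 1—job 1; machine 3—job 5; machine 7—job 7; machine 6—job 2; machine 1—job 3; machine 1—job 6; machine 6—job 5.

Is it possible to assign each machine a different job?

For example, pair machine 1-job 6, machine 2-job 7, machine 3-job 4, machine 4-job 3, machine 5-job 1, machine 6-job 5, machine 7-job 2.
All 7 machines are covered.

Yes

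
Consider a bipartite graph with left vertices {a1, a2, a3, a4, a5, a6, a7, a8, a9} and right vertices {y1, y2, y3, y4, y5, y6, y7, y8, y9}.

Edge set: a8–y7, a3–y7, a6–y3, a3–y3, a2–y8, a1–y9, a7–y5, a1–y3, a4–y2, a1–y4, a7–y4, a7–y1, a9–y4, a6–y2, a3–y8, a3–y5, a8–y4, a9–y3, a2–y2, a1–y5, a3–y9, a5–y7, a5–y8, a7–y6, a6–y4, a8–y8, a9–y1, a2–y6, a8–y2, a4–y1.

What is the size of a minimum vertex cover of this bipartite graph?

9

A maximum matching has 9 edges (e.g. a1–y5, a2–y8, a3–y9, a4–y1, a5–y7, a6–y2, a7–y6, a8–y4, a9–y3).
By König's theorem the minimum vertex cover has the same size. One such cover is {a1, a2, a3, a4, a5, a6, a7, a8, a9}.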